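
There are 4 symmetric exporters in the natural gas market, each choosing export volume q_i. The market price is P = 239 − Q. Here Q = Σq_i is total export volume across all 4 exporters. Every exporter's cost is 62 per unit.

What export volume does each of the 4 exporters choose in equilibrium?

A representative exporter's profit is π_i = q_i(239 − Q) − 62q_i, with Q = q_i + Σ_{j≠i} q_j.
First-order condition: 177 − 2q_i − Σ_{j≠i} q_j = 0.
In a symmetric equilibrium every exporter chooses the same q, so Σ_{j≠i} q_j = 3q. The condition becomes 177 − 5q = 0, giving q = 177/5 = 35.4.

35.4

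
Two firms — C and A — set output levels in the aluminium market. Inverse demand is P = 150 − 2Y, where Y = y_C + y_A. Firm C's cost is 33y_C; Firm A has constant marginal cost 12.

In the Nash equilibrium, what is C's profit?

Firm C's profit: π = y_C(150 − 2(y_C + y_A)) − 33y_C.
∂π/∂y_C = 117 − 4y_C − 2y_A = 0, so y_C = 29.25 − 0.5y_A.
By the same steps for A: y_A = 34.5 − 0.5y_C.
Solving the two reaction functions simultaneously: (1 − (−0.5)(−0.5))y_C = 29.25 − 0.5·34.5, so 0.75y_C = 12 and y_C = 16.
Then y_A = 34.5 − 0.5·16 = 26.5.
Price P = 150 − 2·42.5 = 65.
C's profit: (65 − 33)·16 = 512.

512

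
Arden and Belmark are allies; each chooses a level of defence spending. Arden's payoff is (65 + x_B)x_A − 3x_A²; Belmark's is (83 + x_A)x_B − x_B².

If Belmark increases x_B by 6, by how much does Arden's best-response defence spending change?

1

Expanding Arden's payoff: 65x_A + x_Bx_A − 3x_A².
∂π/∂x_A = 65 + x_B − 6x_A = 0, so x_A = 65/6 + (1/6)x_B.
The reaction-function slope is 1/6, so a 6-unit rise in x_B moves x_A by 1/6 × 6 = 1. Arden's best response rises — the actions are strategic complements.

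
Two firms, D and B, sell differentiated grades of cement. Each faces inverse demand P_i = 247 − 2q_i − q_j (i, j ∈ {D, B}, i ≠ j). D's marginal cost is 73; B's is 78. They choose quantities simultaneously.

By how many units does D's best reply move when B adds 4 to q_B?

Firm D's profit: π = q_D(247 − 2q_D − q_B) − 73q_D.
∂π/∂q_D = 174 − 4q_D − q_B = 0 ⇒ q_D = 43.5 − 0.25q_B.
The reaction-function slope is −0.25, so a 4-unit rise in q_B moves q_D by −0.25 × 4 = −1. D's best response falls — the actions are strategic substitutes.

-1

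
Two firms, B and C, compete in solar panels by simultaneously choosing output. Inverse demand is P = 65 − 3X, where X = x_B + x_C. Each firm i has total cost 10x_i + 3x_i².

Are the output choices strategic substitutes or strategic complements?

strategic substitutes

Firm B's profit: π = x_B(65 − 3(x_B + x_C)) − 10x_B − 3x_B².
∂π/∂x_B = 55 − 12x_B − 3x_C = 0, so x_B = 55/12 − 0.25x_C.
The best-response slope dx_B/dx_C = −0.25 < 0: the reaction function is downward-sloping, so the choices are strategic substitutes.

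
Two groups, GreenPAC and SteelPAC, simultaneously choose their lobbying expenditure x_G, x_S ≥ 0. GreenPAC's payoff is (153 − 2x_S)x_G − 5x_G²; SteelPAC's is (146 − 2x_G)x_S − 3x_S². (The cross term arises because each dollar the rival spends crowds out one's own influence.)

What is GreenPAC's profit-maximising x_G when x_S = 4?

Expanding GreenPAC's payoff: 153x_G − 2x_Sx_G − 5x_G².
∂π/∂x_G = 153 − 2x_S − 10x_G = 0, so x_G = 15.3 − 0.2x_S.
At x_S = 4: x_G = 15.3 − 0.2·4 = 14.5.

14.5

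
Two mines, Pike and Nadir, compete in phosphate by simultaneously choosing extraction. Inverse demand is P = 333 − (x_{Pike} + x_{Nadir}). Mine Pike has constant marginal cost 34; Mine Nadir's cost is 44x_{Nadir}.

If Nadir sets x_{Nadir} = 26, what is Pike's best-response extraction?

Mine Pike's profit: π = x_{Pike}(333 − (x_{Pike} + x_{Nadir})) − 34x_{Pike}.
∂π/∂x_{Pike} = 299 − 2x_{Pike} − x_{Nadir} = 0, so x_{Pike} = 149.5 − 0.5x_{Nadir}.
At x_{Nadir} = 26: x_{Pike} = 149.5 − 0.5·26 = 136.5.

136.5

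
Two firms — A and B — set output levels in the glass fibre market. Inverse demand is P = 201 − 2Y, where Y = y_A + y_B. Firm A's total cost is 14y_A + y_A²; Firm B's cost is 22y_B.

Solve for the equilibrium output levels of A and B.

Firm A's profit: π = y_A(201 − 2(y_A + y_B)) − 14y_A − y_A².
∂π/∂y_A = 187 − 6y_A − 2y_B = 0, so y_A = 187/6 − (1/3)y_B.
For B: ∂π/∂y_B = 179 − 4y_B − 2y_A = 0 ⇒ y_B = 44.75 − 0.5y_A.
Solving the two reaction functions simultaneously: (1 − (−1/3)(−0.5))y_A = 187/6 − (1/3)·44.75, so (5/6)y_A = 16.25 and y_A = 19.5.
Then y_B = 44.75 − 0.5·19.5 = 35.

19.5, 35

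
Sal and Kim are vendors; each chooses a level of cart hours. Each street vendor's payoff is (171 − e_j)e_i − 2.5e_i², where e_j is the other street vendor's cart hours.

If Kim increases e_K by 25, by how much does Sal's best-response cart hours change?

Sal's payoff is (171 − e_K)e_S − 2.5e_S².
∂π/∂e_S = 171 − e_K − 5e_S = 0, so e_S = 34.2 − 0.2e_K.
The reaction-function slope is −0.2, so a 25-unit rise in e_K moves e_S by −0.2 × 25 = −5. Sal's best response falls — the actions are strategic substitutes.

-5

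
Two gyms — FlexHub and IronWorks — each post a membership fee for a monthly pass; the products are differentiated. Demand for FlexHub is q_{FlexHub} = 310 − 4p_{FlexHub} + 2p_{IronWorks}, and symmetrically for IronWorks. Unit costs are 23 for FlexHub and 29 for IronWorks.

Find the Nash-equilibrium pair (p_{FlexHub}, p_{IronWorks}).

FlexHub's profit: π = (p_{FlexHub} − 23)(310 − 4p_{FlexHub} + 2p_{IronWorks}).
∂π/∂p_{FlexHub} = 402 − 8p_{FlexHub} + 2p_{IronWorks} = 0 ⇒ p_{FlexHub} = 50.25 + 0.25p_{IronWorks}.
Similarly p_{IronWorks} = 53.25 + 0.25p_{FlexHub}.
Plugging p_{IronWorks} into FlexHub's best response: p_{FlexHub} = 50.25 + 0.25(53.25 + 0.25p_{FlexHub}) ⇒ 0.9375p_{FlexHub} = 63.5625, so p_{FlexHub} = 67.8.
Then p_{IronWorks} = 53.25 + 0.25·67.8 = 70.2.

67.8, 70.2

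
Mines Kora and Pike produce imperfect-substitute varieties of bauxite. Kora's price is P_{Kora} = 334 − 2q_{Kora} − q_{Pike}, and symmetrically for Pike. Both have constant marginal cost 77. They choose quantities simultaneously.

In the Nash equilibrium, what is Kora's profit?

Mine Kora's profit: π = q_{Kora}(334 − 2q_{Kora} − q_{Pike}) − 77q_{Kora}.
∂π/∂q_{Kora} = 257 − 4q_{Kora} − q_{Pike} = 0 ⇒ q_{Kora} = 64.25 − 0.25q_{Pike}.
By symmetry q_{Pike} = q_{Kora}; substituting into the reaction function, 1.25q_{Kora} = 64.25 and q_{Kora} = 51.4.
P_{Kora} = 334 − 2·51.4 − 51.4 = 179.8.
Profit = (179.8 − 77)·51.4 = 5283.92.

5283.92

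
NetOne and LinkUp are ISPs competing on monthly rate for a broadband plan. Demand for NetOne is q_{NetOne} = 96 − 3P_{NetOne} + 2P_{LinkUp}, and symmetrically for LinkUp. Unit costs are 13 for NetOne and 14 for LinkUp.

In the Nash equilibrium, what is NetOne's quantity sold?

NetOne's profit: π = (P_{NetOne} − 13)(96 − 3P_{NetOne} + 2P_{LinkUp}).
∂π/∂P_{NetOne} = 135 − 6P_{NetOne} + 2P_{LinkUp} = 0 ⇒ P_{NetOne} = 22.5 + (1/3)P_{LinkUp}.
Similarly P_{LinkUp} = 23 + (1/3)P_{NetOne}.
Plugging P_{LinkUp} into NetOne's best response: P_{NetOne} = 22.5 + (1/3)(23 + (1/3)P_{NetOne}) ⇒ (8/9)P_{NetOne} = 181/6, so P_{NetOne} = 33.9375.
Then P_{LinkUp} = 23 + (1/3)·33.9375 = 34.3125.
q_{NetOne} = 96 − 3·33.9375 + 2·34.3125 = 62.8125.

62.8125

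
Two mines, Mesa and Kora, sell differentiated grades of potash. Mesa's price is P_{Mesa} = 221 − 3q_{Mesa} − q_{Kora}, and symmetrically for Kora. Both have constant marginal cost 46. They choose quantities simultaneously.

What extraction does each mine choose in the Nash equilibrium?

25

Mine Mesa's profit: π = q_{Mesa}(221 − 3q_{Mesa} − q_{Kora}) − 46q_{Mesa}.
∂π/∂q_{Mesa} = 175 − 6q_{Mesa} − q_{Kora} = 0 ⇒ q_{Mesa} = 175/6 − (1/6)q_{Kora}.
By symmetry q_{Kora} = q_{Mesa}; substituting into the reaction function, (7/6)q_{Mesa} = 175/6 and q_{Mesa} = 25.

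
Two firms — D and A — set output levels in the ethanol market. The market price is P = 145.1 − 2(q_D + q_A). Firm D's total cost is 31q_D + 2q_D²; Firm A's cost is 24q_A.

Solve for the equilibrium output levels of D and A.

Firm D's profit: π = q_D(145.1 − 2(q_D + q_A)) − 31q_D − 2q_D².
∂π/∂q_D = 114.1 − 8q_D − 2q_A = 0, so q_D = 14.2625 − 0.25q_A.
For A: ∂π/∂q_A = 121.1 − 4q_A − 2q_D = 0 ⇒ q_A = 30.275 − 0.5q_D.
Substituting the second reaction function into the first: q_D = 14.2625 − 0.25(30.275 − 0.5q_D), which gives 0.875q_D = 1071/160 ⇒ q_D = 7.65.
Then q_A = 30.275 − 0.5·7.65 = 26.45.

7.65, 26.45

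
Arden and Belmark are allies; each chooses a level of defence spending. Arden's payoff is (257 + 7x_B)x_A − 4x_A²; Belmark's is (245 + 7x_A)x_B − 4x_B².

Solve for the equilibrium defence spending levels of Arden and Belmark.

251.4, 250.6

Expanding Arden's payoff: 257x_A + 7x_Bx_A − 4x_A².
∂π/∂x_A = 257 + 7x_B − 8x_A = 0, so x_A = 32.125 + 0.875x_B.
Likewise for Belmark: x_B = 30.625 + 0.875x_A.
Plugging x_B into Arden's best response: x_A = 32.125 + 0.875(30.625 + 0.875x_A) ⇒ (15/64)x_A = 3771/64, so x_A = 251.4.
Then x_B = 30.625 + 0.875·251.4 = 250.6.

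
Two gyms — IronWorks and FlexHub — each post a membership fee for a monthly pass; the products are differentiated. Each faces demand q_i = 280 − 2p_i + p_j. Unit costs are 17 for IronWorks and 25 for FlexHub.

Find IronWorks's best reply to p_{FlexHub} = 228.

135.5

IronWorks's profit: π = (p_{IronWorks} − 17)(280 − 2p_{IronWorks} + p_{FlexHub}).
∂π/∂p_{IronWorks} = 314 − 4p_{IronWorks} + p_{FlexHub} = 0 ⇒ p_{IronWorks} = 78.5 + 0.25p_{FlexHub}.
At p_{FlexHub} = 228: p_{IronWorks} = 78.5 + 0.25·228 = 135.5.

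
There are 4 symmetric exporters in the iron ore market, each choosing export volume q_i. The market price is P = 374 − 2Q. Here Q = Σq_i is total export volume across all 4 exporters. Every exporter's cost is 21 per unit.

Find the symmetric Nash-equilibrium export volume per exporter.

A representative exporter's profit is π_i = q_i(374 − 2Q) − 21q_i, with Q = q_i + Σ_{j≠i} q_j.
First-order condition: 353 − 4q_i − 2Σ_{j≠i} q_j = 0.
Imposing symmetry (q_j = q for all j) turns Σ_{j≠i} q_j into 3q, so 353 = 10q and q = 35.3.

35.3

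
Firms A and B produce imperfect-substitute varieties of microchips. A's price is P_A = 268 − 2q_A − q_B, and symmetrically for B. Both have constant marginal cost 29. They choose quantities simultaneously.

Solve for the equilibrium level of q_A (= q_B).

Firm A's profit: π = q_A(268 − 2q_A − q_B) − 29q_A.
∂π/∂q_A = 239 − 4q_A − q_B = 0 ⇒ q_A = 59.75 − 0.25q_B.
The game is symmetric, so in equilibrium q_B = q_A: the reaction function gives 1.25q_A = 59.75, hence q_A = 47.8.

47.8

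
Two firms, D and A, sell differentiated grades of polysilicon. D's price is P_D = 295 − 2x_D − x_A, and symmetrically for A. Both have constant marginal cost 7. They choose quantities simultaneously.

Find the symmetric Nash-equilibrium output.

57.6

Firm D's profit: π = x_D(295 − 2x_D − x_A) − 7x_D.
∂π/∂x_D = 288 − 4x_D − x_A = 0 ⇒ x_D = 72 − 0.25x_A.
Setting x_D = x_A in the reaction function: x_D = 72 − 0.25x_D, so x_D = 72 / 1.25 = 57.6.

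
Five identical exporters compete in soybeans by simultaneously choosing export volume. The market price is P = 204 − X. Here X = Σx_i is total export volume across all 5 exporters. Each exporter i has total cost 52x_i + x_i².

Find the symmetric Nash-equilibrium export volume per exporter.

A representative exporter's profit is π_i = x_i(204 − X) − 52x_i − x_i², with X = x_i + Σ_{j≠i} x_j.
First-order condition: 152 − 4x_i − Σ_{j≠i} x_j = 0.
In a symmetric equilibrium every exporter chooses the same x, so Σ_{j≠i} x_j = 4x. The condition becomes 152 − 8x = 0, giving x = 152/8 = 19.

19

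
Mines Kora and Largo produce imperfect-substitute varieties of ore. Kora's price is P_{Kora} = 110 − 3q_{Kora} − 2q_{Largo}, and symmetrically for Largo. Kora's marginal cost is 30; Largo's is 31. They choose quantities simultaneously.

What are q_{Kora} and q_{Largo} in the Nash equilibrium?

10.0625, 9.8125

Mine Kora's profit: π = q_{Kora}(110 − 3q_{Kora} − 2q_{Largo}) − 30q_{Kora}.
∂π/∂q_{Kora} = 80 − 6q_{Kora} − 2q_{Largo} = 0 ⇒ q_{Kora} = 40/3 − (1/3)q_{Largo}.
Similarly q_{Largo} = 79/6 − (1/3)q_{Kora}.
Solving the two reaction functions simultaneously: (1 − (−1/3)(−1/3))q_{Kora} = 40/3 − (1/3)·(79/6), so (8/9)q_{Kora} = 161/18 and q_{Kora} = 10.0625.
Then q_{Largo} = 79/6 − (1/3)·10.0625 = 9.8125.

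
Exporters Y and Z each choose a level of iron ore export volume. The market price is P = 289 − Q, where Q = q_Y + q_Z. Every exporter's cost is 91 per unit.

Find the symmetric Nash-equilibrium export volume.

Exporter Y's profit: π = q_Y(289 − (q_Y + q_Z)) − 91q_Y.
∂π/∂q_Y = 198 − 2q_Y − q_Z = 0, so q_Y = 99 − 0.5q_Z.
By symmetry q_Z = q_Y; substituting into the reaction function, 1.5q_Y = 99 and q_Y = 66.

66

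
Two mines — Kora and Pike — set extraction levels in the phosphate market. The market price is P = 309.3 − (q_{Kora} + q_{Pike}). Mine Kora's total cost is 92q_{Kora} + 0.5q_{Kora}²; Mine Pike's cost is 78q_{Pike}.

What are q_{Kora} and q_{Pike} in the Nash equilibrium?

40.66, 95.32

Mine Kora's profit: π = q_{Kora}(309.3 − (q_{Kora} + q_{Pike})) − 92q_{Kora} − 0.5q_{Kora}².
∂π/∂q_{Kora} = 217.3 − 3q_{Kora} − q_{Pike} = 0, so q_{Kora} = 2173/30 − (1/3)q_{Pike}.
For Pike: ∂π/∂q_{Pike} = 231.3 − 2q_{Pike} − q_{Kora} = 0 ⇒ q_{Pike} = 115.65 − 0.5q_{Kora}.
Substituting the second reaction function into the first: q_{Kora} = 2173/30 − (1/3)(115.65 − 0.5q_{Kora}), which gives (5/6)q_{Kora} = 2033/60 ⇒ q_{Kora} = 40.66.
Then q_{Pike} = 115.65 − 0.5·40.66 = 95.32.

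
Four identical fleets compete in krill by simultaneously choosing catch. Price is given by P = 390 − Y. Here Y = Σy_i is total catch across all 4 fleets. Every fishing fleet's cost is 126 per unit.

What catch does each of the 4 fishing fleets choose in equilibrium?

A representative fishing fleet's profit is π_i = y_i(390 − Y) − 126y_i, with Y = y_i + Σ_{j≠i} y_j.
First-order condition: 264 − 2y_i − Σ_{j≠i} y_j = 0.
In a symmetric equilibrium every fishing fleet chooses the same y, so Σ_{j≠i} y_j = 3y. The condition becomes 264 − 5y = 0, giving y = 264/5 = 52.8.

52.8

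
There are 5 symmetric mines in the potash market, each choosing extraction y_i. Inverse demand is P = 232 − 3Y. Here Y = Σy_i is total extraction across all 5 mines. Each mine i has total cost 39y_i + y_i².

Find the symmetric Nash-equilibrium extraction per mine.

A representative mine's profit is π_i = y_i(232 − 3Y) − 39y_i − y_i², with Y = y_i + Σ_{j≠i} y_j.
First-order condition: 193 − 8y_i − 3Σ_{j≠i} y_j = 0.
With identical mines, set every y_j = y: then 193 − 8y − 12y = 0, i.e. y = 193/20 = 9.65.

9.65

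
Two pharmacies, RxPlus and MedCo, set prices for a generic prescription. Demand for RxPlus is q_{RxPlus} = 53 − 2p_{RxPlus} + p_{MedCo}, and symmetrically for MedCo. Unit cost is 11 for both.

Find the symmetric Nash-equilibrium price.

RxPlus's profit: π = (p_{RxPlus} − 11)(53 − 2p_{RxPlus} + p_{MedCo}).
∂π/∂p_{RxPlus} = 75 − 4p_{RxPlus} + p_{MedCo} = 0 ⇒ p_{RxPlus} = 18.75 + 0.25p_{MedCo}.
By symmetry p_{MedCo} = p_{RxPlus}; substituting into the reaction function, 0.75p_{RxPlus} = 18.75 and p_{RxPlus} = 25.

25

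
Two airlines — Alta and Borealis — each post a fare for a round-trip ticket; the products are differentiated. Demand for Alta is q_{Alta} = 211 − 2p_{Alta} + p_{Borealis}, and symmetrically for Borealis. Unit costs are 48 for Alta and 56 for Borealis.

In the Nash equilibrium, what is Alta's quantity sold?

Alta's profit: π = (p_{Alta} − 48)(211 − 2p_{Alta} + p_{Borealis}).
∂π/∂p_{Alta} = 307 − 4p_{Alta} + p_{Borealis} = 0 ⇒ p_{Alta} = 76.75 + 0.25p_{Borealis}.
Similarly p_{Borealis} = 80.75 + 0.25p_{Alta}.
Substituting the second reaction function into the first: p_{Alta} = 76.75 + 0.25(80.75 + 0.25p_{Alta}), which gives 0.9375p_{Alta} = 96.9375 ⇒ p_{Alta} = 103.4.
Then p_{Borealis} = 80.75 + 0.25·103.4 = 106.6.
q_{Alta} = 211 − 2·103.4 + 106.6 = 110.8.

110.8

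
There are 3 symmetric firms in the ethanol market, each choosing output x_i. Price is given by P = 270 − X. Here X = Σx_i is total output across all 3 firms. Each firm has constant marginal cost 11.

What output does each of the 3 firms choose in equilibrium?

64.75

A representative firm's profit is π_i = x_i(270 − X) − 11x_i, with X = x_i + Σ_{j≠i} x_j.
First-order condition: 259 − 2x_i − Σ_{j≠i} x_j = 0.
With identical firms, set every x_j = x: then 259 − 2x − 2x = 0, i.e. x = 259/4 = 64.75.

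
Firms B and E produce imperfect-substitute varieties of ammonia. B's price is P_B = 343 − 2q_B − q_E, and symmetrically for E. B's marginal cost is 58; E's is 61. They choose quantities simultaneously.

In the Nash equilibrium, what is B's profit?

6543.68

Firm B's profit: π = q_B(343 − 2q_B − q_E) − 58q_B.
∂π/∂q_B = 285 − 4q_B − q_E = 0 ⇒ q_B = 71.25 − 0.25q_E.
Similarly q_E = 70.5 − 0.25q_B.
Solving the two reaction functions simultaneously: (1 − (−0.25)(−0.25))q_B = 71.25 − 0.25·70.5, so 0.9375q_B = 53.625 and q_B = 57.2.
Then q_E = 70.5 − 0.25·57.2 = 56.2.
P_B = 343 − 2·57.2 − 56.2 = 172.4.
Profit = (172.4 − 58)·57.2 = 6543.68.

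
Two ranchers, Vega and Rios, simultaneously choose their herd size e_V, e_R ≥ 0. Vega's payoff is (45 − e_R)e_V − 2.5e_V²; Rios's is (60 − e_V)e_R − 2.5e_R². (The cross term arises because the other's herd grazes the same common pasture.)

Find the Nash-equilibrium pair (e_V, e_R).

Expanding Vega's payoff: 45e_V − e_Re_V − 2.5e_V².
∂π/∂e_V = 45 − e_R − 5e_V = 0, so e_V = 9 − 0.2e_R.
Likewise for Rios: e_R = 12 − 0.2e_V.
Substituting the second reaction function into the first: e_V = 9 − 0.2(12 − 0.2e_V), which gives 0.96e_V = 6.6 ⇒ e_V = 6.875.
Then e_R = 12 − 0.2·6.875 = 10.625.

6.875, 10.625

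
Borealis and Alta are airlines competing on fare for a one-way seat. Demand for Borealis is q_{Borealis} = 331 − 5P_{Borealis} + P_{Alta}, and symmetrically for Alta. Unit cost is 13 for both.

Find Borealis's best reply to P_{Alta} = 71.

46.7

Borealis's profit: π = (P_{Borealis} − 13)(331 − 5P_{Borealis} + P_{Alta}).
∂π/∂P_{Borealis} = 396 − 10P_{Borealis} + P_{Alta} = 0 ⇒ P_{Borealis} = 39.6 + 0.1P_{Alta}.
At P_{Alta} = 71: P_{Borealis} = 39.6 + 0.1·71 = 46.7.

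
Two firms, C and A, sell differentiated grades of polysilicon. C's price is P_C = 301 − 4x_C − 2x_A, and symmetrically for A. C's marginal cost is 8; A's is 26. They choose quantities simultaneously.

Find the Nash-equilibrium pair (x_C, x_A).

29.9, 26.9

Firm C's profit: π = x_C(301 − 4x_C − 2x_A) − 8x_C.
∂π/∂x_C = 293 − 8x_C − 2x_A = 0 ⇒ x_C = 36.625 − 0.25x_A.
Similarly x_A = 34.375 − 0.25x_C.
Solving the two reaction functions simultaneously: (1 − (−0.25)(−0.25))x_C = 36.625 − 0.25·34.375, so 0.9375x_C = 897/32 and x_C = 29.9.
Then x_A = 34.375 − 0.25·29.9 = 26.9.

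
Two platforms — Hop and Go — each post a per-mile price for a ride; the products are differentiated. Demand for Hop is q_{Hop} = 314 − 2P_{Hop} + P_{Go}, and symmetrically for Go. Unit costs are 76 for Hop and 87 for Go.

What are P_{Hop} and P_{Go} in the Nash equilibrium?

156.8, 161.2

Hop's profit: π = (P_{Hop} − 76)(314 − 2P_{Hop} + P_{Go}).
∂π/∂P_{Hop} = 466 − 4P_{Hop} + P_{Go} = 0 ⇒ P_{Hop} = 116.5 + 0.25P_{Go}.
Similarly P_{Go} = 122 + 0.25P_{Hop}.
Solving the two reaction functions simultaneously: (1 − (0.25)(0.25))P_{Hop} = 116.5 + 0.25·122, so 0.9375P_{Hop} = 147 and P_{Hop} = 156.8.
Then P_{Go} = 122 + 0.25·156.8 = 161.2.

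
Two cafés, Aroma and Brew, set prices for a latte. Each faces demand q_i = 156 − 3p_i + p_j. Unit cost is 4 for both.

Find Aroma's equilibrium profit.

2628.48

Aroma's profit: π = (p_{Aroma} − 4)(156 − 3p_{Aroma} + p_{Brew}).
∂π/∂p_{Aroma} = 168 − 6p_{Aroma} + p_{Brew} = 0 ⇒ p_{Aroma} = 28 + (1/6)p_{Brew}.
Setting p_{Aroma} = p_{Brew} in the reaction function: p_{Aroma} = 28 + (1/6)p_{Aroma}, so p_{Aroma} = 28 / (5/6) = 33.6.
q_{Aroma} = 156 − 3·33.6 + 33.6 = 88.8.
Profit = (33.6 − 4)·88.8 = 2628.48.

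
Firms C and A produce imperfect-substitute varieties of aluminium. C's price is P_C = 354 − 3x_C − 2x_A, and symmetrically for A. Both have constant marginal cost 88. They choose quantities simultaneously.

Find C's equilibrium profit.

Firm C's profit: π = x_C(354 − 3x_C − 2x_A) − 88x_C.
∂π/∂x_C = 266 − 6x_C − 2x_A = 0 ⇒ x_C = 133/3 − (1/3)x_A.
By symmetry x_A = x_C; substituting into the reaction function, (4/3)x_C = 133/3 and x_C = 33.25.
P_C = 354 − 3·33.25 − 2·33.25 = 187.75.
Profit = (187.75 − 88)·33.25 = 3316.6875.

3316.6875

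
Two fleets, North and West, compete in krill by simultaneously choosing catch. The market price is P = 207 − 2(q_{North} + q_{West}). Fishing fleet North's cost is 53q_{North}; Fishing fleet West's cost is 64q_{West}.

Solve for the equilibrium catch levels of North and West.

Fishing fleet North's profit: π = q_{North}(207 − 2(q_{North} + q_{West})) − 53q_{North}.
∂π/∂q_{North} = 154 − 4q_{North} − 2q_{West} = 0, so q_{North} = 38.5 − 0.5q_{West}.
By the same steps for West: q_{West} = 35.75 − 0.5q_{North}.
Solving the two reaction functions simultaneously: (1 − (−0.5)(−0.5))q_{North} = 38.5 − 0.5·35.75, so 0.75q_{North} = 20.625 and q_{North} = 27.5.
Then q_{West} = 35.75 − 0.5·27.5 = 22.

27.5, 22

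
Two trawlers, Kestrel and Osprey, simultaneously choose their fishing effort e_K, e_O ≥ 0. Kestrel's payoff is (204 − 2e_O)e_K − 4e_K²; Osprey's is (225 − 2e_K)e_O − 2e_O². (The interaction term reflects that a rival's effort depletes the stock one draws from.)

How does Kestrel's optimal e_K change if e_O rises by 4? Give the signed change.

-1

Expanding Kestrel's payoff: 204e_K − 2e_Oe_K − 4e_K².
∂π/∂e_K = 204 − 2e_O − 8e_K = 0, so e_K = 25.5 − 0.25e_O.
The reaction-function slope is −0.25, so a 4-unit rise in e_O moves e_K by −0.25 × 4 = −1. Kestrel's best response falls — the actions are strategic substitutes.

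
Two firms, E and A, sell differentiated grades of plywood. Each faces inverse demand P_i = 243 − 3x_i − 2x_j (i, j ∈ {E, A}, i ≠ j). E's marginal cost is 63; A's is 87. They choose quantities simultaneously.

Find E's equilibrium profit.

Firm E's profit: π = x_E(243 − 3x_E − 2x_A) − 63x_E.
∂π/∂x_E = 180 − 6x_E − 2x_A = 0 ⇒ x_E = 30 − (1/3)x_A.
Similarly x_A = 26 − (1/3)x_E.
Solving the two reaction functions simultaneously: (1 − (−1/3)(−1/3))x_E = 30 − (1/3)·26, so (8/9)x_E = 64/3 and x_E = 24.
Then x_A = 26 − (1/3)·24 = 18.
P_E = 243 − 3·24 − 2·18 = 135.
Profit = (135 − 63)·24 = 1728.

1728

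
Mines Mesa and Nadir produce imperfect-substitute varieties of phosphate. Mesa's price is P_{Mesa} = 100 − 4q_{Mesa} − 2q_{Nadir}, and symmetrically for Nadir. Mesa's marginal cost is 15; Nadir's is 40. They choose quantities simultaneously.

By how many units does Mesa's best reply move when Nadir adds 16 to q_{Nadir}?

Mine Mesa's profit: π = q_{Mesa}(100 − 4q_{Mesa} − 2q_{Nadir}) − 15q_{Mesa}.
∂π/∂q_{Mesa} = 85 − 8q_{Mesa} − 2q_{Nadir} = 0 ⇒ q_{Mesa} = 10.625 − 0.25q_{Nadir}.
The reaction-function slope is −0.25, so a 16-unit rise in q_{Nadir} moves q_{Mesa} by −0.25 × 16 = −4. Mesa's best response falls — the actions are strategic substitutes.

-4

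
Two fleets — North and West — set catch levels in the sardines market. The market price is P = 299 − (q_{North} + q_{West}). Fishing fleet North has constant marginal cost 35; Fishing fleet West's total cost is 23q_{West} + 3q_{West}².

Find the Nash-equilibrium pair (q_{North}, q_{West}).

122.4, 19.2

Fishing fleet North's profit: π = q_{North}(299 − (q_{North} + q_{West})) − 35q_{North}.
∂π/∂q_{North} = 264 − 2q_{North} − q_{West} = 0, so q_{North} = 132 − 0.5q_{West}.
For West: ∂π/∂q_{West} = 276 − 8q_{West} − q_{North} = 0 ⇒ q_{West} = 34.5 − 0.125q_{North}.
Solving the two reaction functions simultaneously: (1 − (−0.5)(−0.125))q_{North} = 132 − 0.5·34.5, so 0.9375q_{North} = 114.75 and q_{North} = 122.4.
Then q_{West} = 34.5 − 0.125·122.4 = 19.2.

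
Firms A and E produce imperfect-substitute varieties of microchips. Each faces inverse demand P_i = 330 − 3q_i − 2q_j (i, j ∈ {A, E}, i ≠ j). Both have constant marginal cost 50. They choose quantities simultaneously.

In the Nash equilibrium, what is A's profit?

Firm A's profit: π = q_A(330 − 3q_A − 2q_E) − 50q_A.
∂π/∂q_A = 280 − 6q_A − 2q_E = 0 ⇒ q_A = 140/3 − (1/3)q_E.
Setting q_A = q_E in the reaction function: q_A = 140/3 − (1/3)q_A, so q_A = (140/3) / (4/3) = 35.
P_A = 330 − 3·35 − 2·35 = 155.
Profit = (155 − 50)·35 = 3675.

3675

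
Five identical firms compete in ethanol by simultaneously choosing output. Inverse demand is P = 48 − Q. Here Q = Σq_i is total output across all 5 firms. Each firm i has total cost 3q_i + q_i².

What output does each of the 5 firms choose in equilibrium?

A representative firm's profit is π_i = q_i(48 − Q) − 3q_i − q_i², with Q = q_i + Σ_{j≠i} q_j.
First-order condition: 45 − 4q_i − Σ_{j≠i} q_j = 0.
Imposing symmetry (q_j = q for all j) turns Σ_{j≠i} q_j into 4q, so 45 = 8q and q = 5.625.

5.625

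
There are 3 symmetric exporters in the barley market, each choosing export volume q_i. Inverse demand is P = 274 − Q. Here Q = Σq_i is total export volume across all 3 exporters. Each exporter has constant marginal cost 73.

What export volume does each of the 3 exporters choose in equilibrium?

50.25

A representative exporter's profit is π_i = q_i(274 − Q) − 73q_i, with Q = q_i + Σ_{j≠i} q_j.
First-order condition: 201 − 2q_i − Σ_{j≠i} q_j = 0.
Imposing symmetry (q_j = q for all j) turns Σ_{j≠i} q_j into 2q, so 201 = 4q and q = 50.25.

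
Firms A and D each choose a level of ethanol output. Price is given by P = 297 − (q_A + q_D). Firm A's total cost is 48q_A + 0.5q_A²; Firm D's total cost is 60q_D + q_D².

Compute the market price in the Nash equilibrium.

Firm A's profit: π = q_A(297 − (q_A + q_D)) − 48q_A − 0.5q_A².
∂π/∂q_A = 249 − 3q_A − q_D = 0, so q_A = 83 − (1/3)q_D.
For D: ∂π/∂q_D = 237 − 4q_D − q_A = 0 ⇒ q_D = 59.25 − 0.25q_A.
Solving the two reaction functions simultaneously: (1 − (−1/3)(−0.25))q_A = 83 − (1/3)·59.25, so (11/12)q_A = 63.25 and q_A = 69.
Then q_D = 59.25 − 0.25·69 = 42.
Equilibrium price: P = 297 − 111 = 186.

186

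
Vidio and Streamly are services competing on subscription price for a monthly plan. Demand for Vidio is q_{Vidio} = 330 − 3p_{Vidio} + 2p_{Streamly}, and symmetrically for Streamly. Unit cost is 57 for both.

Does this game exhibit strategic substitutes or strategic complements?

strategic complements

Vidio's profit: π = (p_{Vidio} − 57)(330 − 3p_{Vidio} + 2p_{Streamly}).
∂π/∂p_{Vidio} = 501 − 6p_{Vidio} + 2p_{Streamly} = 0 ⇒ p_{Vidio} = 83.5 + (1/3)p_{Streamly}.
The best-response slope dp_{Vidio}/dp_{Streamly} = 1/3 > 0: the reaction function is upward-sloping, so the choices are strategic complements.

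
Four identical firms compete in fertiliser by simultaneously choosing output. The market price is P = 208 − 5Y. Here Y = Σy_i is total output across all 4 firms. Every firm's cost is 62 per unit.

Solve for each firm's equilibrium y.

5.84

A representative firm's profit is π_i = y_i(208 − 5Y) − 62y_i, with Y = y_i + Σ_{j≠i} y_j.
First-order condition: 146 − 10y_i − 5Σ_{j≠i} y_j = 0.
Imposing symmetry (y_j = y for all j) turns Σ_{j≠i} y_j into 3y, so 146 = 25y and y = 5.84.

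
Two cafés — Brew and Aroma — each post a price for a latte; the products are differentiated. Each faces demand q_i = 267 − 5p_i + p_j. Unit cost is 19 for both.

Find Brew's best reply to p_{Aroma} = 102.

Brew's profit: π = (p_{Brew} − 19)(267 − 5p_{Brew} + p_{Aroma}).
∂π/∂p_{Brew} = 362 − 10p_{Brew} + p_{Aroma} = 0 ⇒ p_{Brew} = 36.2 + 0.1p_{Aroma}.
At p_{Aroma} = 102: p_{Brew} = 36.2 + 0.1·102 = 46.4.

46.4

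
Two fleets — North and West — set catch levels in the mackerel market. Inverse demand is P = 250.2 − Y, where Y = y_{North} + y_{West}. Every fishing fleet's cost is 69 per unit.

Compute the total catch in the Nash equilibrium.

Fishing fleet North's profit: π = y_{North}(250.2 − (y_{North} + y_{West})) − 69y_{North}.
∂π/∂y_{North} = 181.2 − 2y_{North} − y_{West} = 0, so y_{North} = 90.6 − 0.5y_{West}.
Setting y_{North} = y_{West} in the reaction function: y_{North} = 90.6 − 0.5y_{North}, so y_{North} = 90.6 / 1.5 = 60.4.
Total catch: 60.4 + 60.4 = 120.8.

120.8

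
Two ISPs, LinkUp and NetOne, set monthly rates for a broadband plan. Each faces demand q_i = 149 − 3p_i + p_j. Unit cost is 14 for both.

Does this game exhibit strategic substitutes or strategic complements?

strategic complements

LinkUp's profit: π = (p_{LinkUp} − 14)(149 − 3p_{LinkUp} + p_{NetOne}).
∂π/∂p_{LinkUp} = 191 − 6p_{LinkUp} + p_{NetOne} = 0 ⇒ p_{LinkUp} = 191/6 + (1/6)p_{NetOne}.
The best-response slope dp_{LinkUp}/dp_{NetOne} = 1/6 > 0: the reaction function is upward-sloping, so the choices are strategic complements.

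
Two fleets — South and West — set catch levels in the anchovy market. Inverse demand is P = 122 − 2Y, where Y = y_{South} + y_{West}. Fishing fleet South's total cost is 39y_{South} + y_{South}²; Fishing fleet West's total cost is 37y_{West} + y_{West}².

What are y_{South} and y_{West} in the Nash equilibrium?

10.25, 10.75

Fishing fleet South's profit: π = y_{South}(122 − 2(y_{South} + y_{West})) − 39y_{South} − y_{South}².
∂π/∂y_{South} = 83 − 6y_{South} − 2y_{West} = 0, so y_{South} = 83/6 − (1/3)y_{West}.
By the same steps for West: y_{West} = 85/6 − (1/3)y_{South}.
Substituting the second reaction function into the first: y_{South} = 83/6 − (1/3)(85/6 − (1/3)y_{South}), which gives (8/9)y_{South} = 82/9 ⇒ y_{South} = 10.25.
Then y_{West} = 85/6 − (1/3)·10.25 = 10.75.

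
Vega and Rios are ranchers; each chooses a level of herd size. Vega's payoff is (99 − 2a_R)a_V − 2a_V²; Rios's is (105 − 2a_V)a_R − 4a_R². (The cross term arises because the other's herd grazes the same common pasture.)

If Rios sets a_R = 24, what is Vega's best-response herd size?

Expanding Vega's payoff: 99a_V − 2a_Ra_V − 2a_V².
∂π/∂a_V = 99 − 2a_R − 4a_V = 0, so a_V = 24.75 − 0.5a_R.
At a_R = 24: a_V = 24.75 − 0.5·24 = 12.75.

12.75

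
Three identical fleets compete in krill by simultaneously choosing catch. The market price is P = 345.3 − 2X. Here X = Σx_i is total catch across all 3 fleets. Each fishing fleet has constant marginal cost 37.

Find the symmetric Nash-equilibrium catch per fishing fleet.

38.5375

A representative fishing fleet's profit is π_i = x_i(345.3 − 2X) − 37x_i, with X = x_i + Σ_{j≠i} x_j.
First-order condition: 308.3 − 4x_i − 2Σ_{j≠i} x_j = 0.
With identical fishing fleets, set every x_j = x: then 308.3 − 4x − 4x = 0, i.e. x = 308.3/8 = 38.5375.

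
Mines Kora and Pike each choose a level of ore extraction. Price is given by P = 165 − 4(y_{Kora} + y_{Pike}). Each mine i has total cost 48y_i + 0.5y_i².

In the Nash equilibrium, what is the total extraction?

Mine Kora's profit: π = y_{Kora}(165 − 4(y_{Kora} + y_{Pike})) − 48y_{Kora} − 0.5y_{Kora}².
∂π/∂y_{Kora} = 117 − 9y_{Kora} − 4y_{Pike} = 0, so y_{Kora} = 13 − (4/9)y_{Pike}.
Setting y_{Kora} = y_{Pike} in the reaction function: y_{Kora} = 13 − (4/9)y_{Kora}, so y_{Kora} = 13 / (13/9) = 9.
Total extraction: 9 + 9 = 18.

18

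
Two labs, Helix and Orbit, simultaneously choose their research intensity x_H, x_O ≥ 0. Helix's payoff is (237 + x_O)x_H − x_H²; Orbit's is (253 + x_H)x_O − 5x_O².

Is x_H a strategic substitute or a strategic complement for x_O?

strategic complements

Expanding Helix's payoff: 237x_H + x_Ox_H − x_H².
∂π/∂x_H = 237 + x_O − 2x_H = 0, so x_H = 118.5 + 0.5x_O.
The best-response slope dx_H/dx_O = 0.5 > 0: the reaction function is upward-sloping, so the choices are strategic complements.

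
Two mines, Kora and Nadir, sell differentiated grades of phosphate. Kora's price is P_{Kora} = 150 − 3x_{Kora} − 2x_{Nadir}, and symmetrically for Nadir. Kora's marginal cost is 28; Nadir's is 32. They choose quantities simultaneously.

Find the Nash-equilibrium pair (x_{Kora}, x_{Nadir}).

Mine Kora's profit: π = x_{Kora}(150 − 3x_{Kora} − 2x_{Nadir}) − 28x_{Kora}.
∂π/∂x_{Kora} = 122 − 6x_{Kora} − 2x_{Nadir} = 0 ⇒ x_{Kora} = 61/3 − (1/3)x_{Nadir}.
Similarly x_{Nadir} = 59/3 − (1/3)x_{Kora}.
Substituting the second reaction function into the first: x_{Kora} = 61/3 − (1/3)(59/3 − (1/3)x_{Kora}), which gives (8/9)x_{Kora} = 124/9 ⇒ x_{Kora} = 15.5.
Then x_{Nadir} = 59/3 − (1/3)·15.5 = 14.5.

15.5, 14.5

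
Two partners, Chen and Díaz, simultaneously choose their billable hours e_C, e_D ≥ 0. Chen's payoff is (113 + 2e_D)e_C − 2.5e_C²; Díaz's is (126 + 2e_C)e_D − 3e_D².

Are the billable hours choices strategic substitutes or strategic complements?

strategic complements

Expanding Chen's payoff: 113e_C + 2e_De_C − 2.5e_C².
∂π/∂e_C = 113 + 2e_D − 5e_C = 0, so e_C = 22.6 + 0.4e_D.
The best-response slope de_C/de_D = 0.4 > 0: the reaction function is upward-sloping, so the choices are strategic complements.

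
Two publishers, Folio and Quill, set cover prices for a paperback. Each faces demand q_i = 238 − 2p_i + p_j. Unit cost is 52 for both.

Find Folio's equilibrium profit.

Folio's profit: π = (p_{Folio} − 52)(238 − 2p_{Folio} + p_{Quill}).
∂π/∂p_{Folio} = 342 − 4p_{Folio} + p_{Quill} = 0 ⇒ p_{Folio} = 85.5 + 0.25p_{Quill}.
Setting p_{Folio} = p_{Quill} in the reaction function: p_{Folio} = 85.5 + 0.25p_{Folio}, so p_{Folio} = 85.5 / 0.75 = 114.
q_{Folio} = 238 − 2·114 + 114 = 124.
Profit = (114 − 52)·124 = 7688.

7688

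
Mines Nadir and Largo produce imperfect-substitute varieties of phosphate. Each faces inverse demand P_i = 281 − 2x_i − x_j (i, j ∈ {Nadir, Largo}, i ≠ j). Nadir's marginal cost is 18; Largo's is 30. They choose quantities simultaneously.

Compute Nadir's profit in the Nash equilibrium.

5703.12

Mine Nadir's profit: π = x_{Nadir}(281 − 2x_{Nadir} − x_{Largo}) − 18x_{Nadir}.
∂π/∂x_{Nadir} = 263 − 4x_{Nadir} − x_{Largo} = 0 ⇒ x_{Nadir} = 65.75 − 0.25x_{Largo}.
Similarly x_{Largo} = 62.75 − 0.25x_{Nadir}.
Solving the two reaction functions simultaneously: (1 − (−0.25)(−0.25))x_{Nadir} = 65.75 − 0.25·62.75, so 0.9375x_{Nadir} = 50.0625 and x_{Nadir} = 53.4.
Then x_{Largo} = 62.75 − 0.25·53.4 = 49.4.
P_{Nadir} = 281 − 2·53.4 − 49.4 = 124.8.
Profit = (124.8 − 18)·53.4 = 5703.12.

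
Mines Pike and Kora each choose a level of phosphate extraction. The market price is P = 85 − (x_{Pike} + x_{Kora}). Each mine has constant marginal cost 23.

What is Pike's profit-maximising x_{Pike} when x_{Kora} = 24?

19

Mine Pike's profit: π = x_{Pike}(85 − (x_{Pike} + x_{Kora})) − 23x_{Pike}.
∂π/∂x_{Pike} = 62 − 2x_{Pike} − x_{Kora} = 0, so x_{Pike} = 31 − 0.5x_{Kora}.
At x_{Kora} = 24: x_{Pike} = 31 − 0.5·24 = 19.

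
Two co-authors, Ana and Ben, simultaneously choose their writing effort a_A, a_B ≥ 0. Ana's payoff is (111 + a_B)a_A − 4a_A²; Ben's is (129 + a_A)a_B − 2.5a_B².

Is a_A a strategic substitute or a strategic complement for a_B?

Expanding Ana's payoff: 111a_A + a_Ba_A − 4a_A².
∂π/∂a_A = 111 + a_B − 8a_A = 0, so a_A = 13.875 + 0.125a_B.
The best-response slope da_A/da_B = 0.125 > 0: the reaction function is upward-sloping, so the choices are strategic complements.

strategic complements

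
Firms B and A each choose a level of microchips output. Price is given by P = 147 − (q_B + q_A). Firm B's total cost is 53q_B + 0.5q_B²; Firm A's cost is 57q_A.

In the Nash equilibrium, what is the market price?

92.2

Firm B's profit: π = q_B(147 − (q_B + q_A)) − 53q_B − 0.5q_B².
∂π/∂q_B = 94 − 3q_B − q_A = 0, so q_B = 94/3 − (1/3)q_A.
For A: ∂π/∂q_A = 90 − 2q_A − q_B = 0 ⇒ q_A = 45 − 0.5q_B.
Substituting the second reaction function into the first: q_B = 94/3 − (1/3)(45 − 0.5q_B), which gives (5/6)q_B = 49/3 ⇒ q_B = 19.6.
Then q_A = 45 − 0.5·19.6 = 35.2.
Equilibrium price: P = 147 − 54.8 = 92.2.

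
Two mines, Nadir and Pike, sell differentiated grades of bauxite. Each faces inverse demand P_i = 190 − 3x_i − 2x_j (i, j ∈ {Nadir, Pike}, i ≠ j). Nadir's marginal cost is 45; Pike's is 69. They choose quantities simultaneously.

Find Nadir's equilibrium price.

Mine Nadir's profit: π = x_{Nadir}(190 − 3x_{Nadir} − 2x_{Pike}) − 45x_{Nadir}.
∂π/∂x_{Nadir} = 145 − 6x_{Nadir} − 2x_{Pike} = 0 ⇒ x_{Nadir} = 145/6 − (1/3)x_{Pike}.
Similarly x_{Pike} = 121/6 − (1/3)x_{Nadir}.
Plugging x_{Pike} into Nadir's best response: x_{Nadir} = 145/6 − (1/3)(121/6 − (1/3)x_{Nadir}) ⇒ (8/9)x_{Nadir} = 157/9, so x_{Nadir} = 19.625.
Then x_{Pike} = 121/6 − (1/3)·19.625 = 13.625.
P_{Nadir} = 190 − 3·19.625 − 2·13.625 = 103.875.

103.875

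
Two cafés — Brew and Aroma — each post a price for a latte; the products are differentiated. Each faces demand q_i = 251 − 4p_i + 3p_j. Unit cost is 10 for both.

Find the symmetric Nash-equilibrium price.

Brew's profit: π = (p_{Brew} − 10)(251 − 4p_{Brew} + 3p_{Aroma}).
∂π/∂p_{Brew} = 291 − 8p_{Brew} + 3p_{Aroma} = 0 ⇒ p_{Brew} = 36.375 + 0.375p_{Aroma}.
Setting p_{Brew} = p_{Aroma} in the reaction function: p_{Brew} = 36.375 + 0.375p_{Brew}, so p_{Brew} = 36.375 / 0.625 = 58.2.

58.2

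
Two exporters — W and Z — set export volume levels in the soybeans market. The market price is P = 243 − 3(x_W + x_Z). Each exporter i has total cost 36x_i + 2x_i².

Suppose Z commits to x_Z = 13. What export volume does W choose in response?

Exporter W's profit: π = x_W(243 − 3(x_W + x_Z)) − 36x_W − 2x_W².
∂π/∂x_W = 207 − 10x_W − 3x_Z = 0, so x_W = 20.7 − 0.3x_Z.
At x_Z = 13: x_W = 20.7 − 0.3·13 = 16.8.

16.8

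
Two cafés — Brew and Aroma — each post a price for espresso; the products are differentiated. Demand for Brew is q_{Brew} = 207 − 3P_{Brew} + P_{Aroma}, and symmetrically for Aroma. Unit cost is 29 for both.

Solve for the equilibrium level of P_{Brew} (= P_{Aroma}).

58.8

Brew's profit: π = (P_{Brew} − 29)(207 − 3P_{Brew} + P_{Aroma}).
∂π/∂P_{Brew} = 294 − 6P_{Brew} + P_{Aroma} = 0 ⇒ P_{Brew} = 49 + (1/6)P_{Aroma}.
By symmetry P_{Aroma} = P_{Brew}; substituting into the reaction function, (5/6)P_{Brew} = 49 and P_{Brew} = 58.8.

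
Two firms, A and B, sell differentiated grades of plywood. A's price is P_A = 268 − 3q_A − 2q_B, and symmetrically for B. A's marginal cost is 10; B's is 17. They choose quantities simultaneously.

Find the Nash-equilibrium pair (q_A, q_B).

32.6875, 30.9375

Firm A's profit: π = q_A(268 − 3q_A − 2q_B) − 10q_A.
∂π/∂q_A = 258 − 6q_A − 2q_B = 0 ⇒ q_A = 43 − (1/3)q_B.
Similarly q_B = 251/6 − (1/3)q_A.
Substituting the second reaction function into the first: q_A = 43 − (1/3)(251/6 − (1/3)q_A), which gives (8/9)q_A = 523/18 ⇒ q_A = 32.6875.
Then q_B = 251/6 − (1/3)·32.6875 = 30.9375.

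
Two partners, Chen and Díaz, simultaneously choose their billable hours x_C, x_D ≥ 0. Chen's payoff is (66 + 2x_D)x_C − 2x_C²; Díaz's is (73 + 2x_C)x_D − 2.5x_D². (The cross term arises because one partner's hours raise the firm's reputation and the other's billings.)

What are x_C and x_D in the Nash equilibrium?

29.75, 26.5

Expanding Chen's payoff: 66x_C + 2x_Dx_C − 2x_C².
∂π/∂x_C = 66 + 2x_D − 4x_C = 0, so x_C = 16.5 + 0.5x_D.
Likewise for Díaz: x_D = 14.6 + 0.4x_C.
Solving the two reaction functions simultaneously: (1 − (0.5)(0.4))x_C = 16.5 + 0.5·14.6, so 0.8x_C = 23.8 and x_C = 29.75.
Then x_D = 14.6 + 0.4·29.75 = 26.5.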